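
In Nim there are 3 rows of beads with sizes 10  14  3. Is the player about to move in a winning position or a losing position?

Winning position

Write each in binary and XOR column by column:
  1010  (10)
  1110  (14)
  0011  (3)
  ----
  0111  (7)
The nim-sum is 7 ≠ 0, so this is an N-position: the player to move can win.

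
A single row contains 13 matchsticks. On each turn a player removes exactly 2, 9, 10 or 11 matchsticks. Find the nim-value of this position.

2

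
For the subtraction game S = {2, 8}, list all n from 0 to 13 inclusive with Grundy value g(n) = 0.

Compute g(0), g(1), … for moves {2, 8}:
g(0) = mex{} = 0
g(1) = mex{} = 0
g(2) = mex{0} = 1
g(3) = mex{0} = 1
g(4) = mex{1} = 0
g(5) = mex{1} = 0
g(6) = mex{0} = 1
g(7) = mex{0} = 1
g(8) = mex{0,1} = 2
g(9) = mex{0,1} = 2
g(10) = mex{1,2} = 0
g(11) = mex{1,2} = 0
g(12) = mex{0} = 1
g(13) = mex{0} = 1
The P-positions (g = 0) in 0..13 are 0, 1, 4, 5, 10, 11.

0, 1, 4, 5, 10, 11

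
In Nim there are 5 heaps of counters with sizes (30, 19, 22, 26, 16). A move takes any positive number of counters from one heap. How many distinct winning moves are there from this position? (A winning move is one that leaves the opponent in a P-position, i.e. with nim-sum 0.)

In binary:
  11110  (30)
  10011  (19)
  10110  (22)
  11010  (26)
  10000  (16)
  -----
  10001  (17)
The overall nim-sum is X = 17. A heap of size p has a winning move iff p XOR X < p (reduce it to p XOR X).
  30: 30 XOR 17 = 15 < 30 — winning move (to 15).
  19: 19 XOR 17 = 2 < 19 — winning move (to 2).
  22: 22 XOR 17 = 7 < 22 — winning move (to 7).
  26: 26 XOR 17 = 11 < 26 — winning move (to 11).
  16: 16 XOR 17 = 1 < 16 — winning move (to 1).
That gives 5 winning moves.

5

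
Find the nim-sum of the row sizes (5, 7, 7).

5

Nim-sum: 5 XOR 7 XOR 7 = 5.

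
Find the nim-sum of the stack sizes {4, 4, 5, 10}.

15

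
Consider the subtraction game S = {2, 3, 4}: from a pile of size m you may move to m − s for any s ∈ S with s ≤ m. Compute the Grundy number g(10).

2

Compute g(0), g(1), … for moves {2, 3, 4}:
g(0) = mex{} = 0
g(1) = mex{} = 0
g(2) = mex{0} = 1
g(3) = mex{0} = 1
g(4) = mex{0,1} = 2
g(5) = mex{0,1} = 2
g(6) = mex{1,2} = 0
g(7) = mex{1,2} = 0
g(8) = mex{0,2} = 1
g(9) = mex{0,2} = 1
g(10) = mex{0,1} = 2
So g(10) = 2.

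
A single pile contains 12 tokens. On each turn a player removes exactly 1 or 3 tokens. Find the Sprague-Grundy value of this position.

0

Compute g(0), g(1), … for moves {1, 3}:
g(0) = mex{} = 0
g(1) = mex{0} = 1
g(2) = mex{1} = 0
g(3) = mex{0} = 1
g(4) = mex{1} = 0
g(5) = mex{0} = 1
g(6) = mex{1} = 0
g(7) = mex{0} = 1
g(8) = mex{1} = 0
g(9) = mex{0} = 1
g(10) = mex{1} = 0
g(11) = mex{0} = 1
g(12) = mex{1} = 0
So g(12) = 0.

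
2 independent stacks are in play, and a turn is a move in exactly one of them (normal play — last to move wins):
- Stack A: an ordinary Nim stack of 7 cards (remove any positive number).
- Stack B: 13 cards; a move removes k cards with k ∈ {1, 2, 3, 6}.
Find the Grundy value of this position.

6

Stack A is a plain Nim stack of size 7, so its Grundy value is 7.
Build the Grundy sequence for stack B with g(k) = mex{g(k−s) : s ∈ {1, 2, 3, 6}, s ≤ k}:
k:     0  1  2  3  4  5  6  7  8  9 10 11 12 13
g(k):  0  1  2  3  0  1  2  3  0  1  2  3  0  1
So g(13) = 1.
By the Sprague-Grundy theorem, the Grundy value of a sum of independent games is the XOR of the component values.
Combined value = 7 ⊕ 1 = 6.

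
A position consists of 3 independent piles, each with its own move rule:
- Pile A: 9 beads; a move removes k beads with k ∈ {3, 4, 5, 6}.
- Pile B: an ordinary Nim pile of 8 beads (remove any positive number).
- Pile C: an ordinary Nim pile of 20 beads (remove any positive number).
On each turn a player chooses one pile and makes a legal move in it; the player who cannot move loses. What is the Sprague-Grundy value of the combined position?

28

Grundy values for pile A (subtraction set {3, 4, 5, 6}):
k:     0  1  2  3  4  5  6  7  8  9
g(k):  0  0  0  1  1  1  2  2  2  0
So g(9) = 0.
Pile B is a plain Nim pile of size 8, so its Grundy value is 8.
Pile C is a plain Nim pile of size 20, so its Grundy value is 20.
By the Sprague-Grundy theorem, the Grundy value of a sum of independent games is the XOR of the component values.
Combined value = 0 ⊕ 8 ⊕ 20 = 28.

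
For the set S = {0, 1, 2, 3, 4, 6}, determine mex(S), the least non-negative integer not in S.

The values 0, 1, 2, 3, 4 are all present; 5 is the first non-negative integer missing from the set.

5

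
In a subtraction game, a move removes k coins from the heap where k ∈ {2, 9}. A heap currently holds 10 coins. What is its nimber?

Build the Grundy sequence with g(k) = mex{g(k−s) : s ∈ {2, 9}, s ≤ k}:
g(0) = mex{} = 0
g(1) = mex{} = 0
g(2) = mex{0} = 1
g(3) = mex{0} = 1
g(4) = mex{1} = 0
g(5) = mex{1} = 0
g(6) = mex{0} = 1
g(7) = mex{0} = 1
g(8) = mex{1} = 0
g(9) = mex{0,1} = 2
g(10) = mex{0} = 1
So g(10) = 1.

1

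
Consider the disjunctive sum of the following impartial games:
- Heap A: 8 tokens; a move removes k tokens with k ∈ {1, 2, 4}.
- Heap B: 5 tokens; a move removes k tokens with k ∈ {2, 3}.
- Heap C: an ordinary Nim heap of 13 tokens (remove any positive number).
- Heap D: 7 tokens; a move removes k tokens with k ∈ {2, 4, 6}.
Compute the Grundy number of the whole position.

For heap A, compute g(0), g(1), … with moves {1, 2, 4}:
k:     0  1  2  3  4  5  6  7  8
g(k):  0  1  2  0  1  2  0  1  2
So g(8) = 2.
Build the Grundy sequence for heap B with g(k) = mex{g(k−s) : s ∈ {2, 3}, s ≤ k}:
k:     0  1  2  3  4  5
g(k):  0  0  1  1  2  0
So g(5) = 0.
Heap C is a plain Nim heap of size 13, so its Grundy value is 13.
Build the Grundy sequence for heap D with g(k) = mex{g(k−s) : s ∈ {2, 4, 6}, s ≤ k}:
g(0) = mex{} = 0
g(1) = mex{} = 0
g(2) = mex{0} = 1
g(3) = mex{0} = 1
g(4) = mex{0,1} = 2
g(5) = mex{0,1} = 2
g(6) = mex{0,1,2} = 3
g(7) = mex{0,1,2} = 3
So g(7) = 3.
The value of a disjunctive sum is the nim-sum of the parts.
Combined value = 2 ⊕ 0 ⊕ 13 ⊕ 3 = 12.

12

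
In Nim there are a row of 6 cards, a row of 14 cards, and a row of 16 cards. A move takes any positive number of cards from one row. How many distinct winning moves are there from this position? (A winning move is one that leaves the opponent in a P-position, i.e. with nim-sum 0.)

Nim-sum: 6 ⊕ 14 ⊕ 16 = 24.
The overall nim-sum is X = 24. A row of size p has a winning move iff p XOR X < p (reduce it to p XOR X).
  6: 6 XOR 24 = 30 ≥ 6 — no move.
  14: 14 XOR 24 = 22 ≥ 14 — no move.
  16: 16 XOR 24 = 8 < 16 — winning move (to 8).
That gives 1 winning move.

1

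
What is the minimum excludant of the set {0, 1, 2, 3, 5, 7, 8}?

4

The values 0, 1, 2, 3 are all present; 4 is the first non-negative integer missing from the set.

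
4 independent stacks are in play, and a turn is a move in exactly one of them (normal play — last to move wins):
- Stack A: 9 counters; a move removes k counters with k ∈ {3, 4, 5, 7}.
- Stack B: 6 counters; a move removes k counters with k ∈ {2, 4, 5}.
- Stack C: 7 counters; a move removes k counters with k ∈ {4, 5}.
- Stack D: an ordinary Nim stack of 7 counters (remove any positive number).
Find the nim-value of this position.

Build the Grundy sequence for stack A with g(k) = mex{g(k−s) : s ∈ {3, 4, 5, 7}, s ≤ k}:
k:     0  1  2  3  4  5  6  7  8  9
g(k):  0  0  0  1  1  1  2  2  2  3
So g(9) = 3.
For stack B, compute g(0), g(1), … with moves {2, 4, 5}:
k:     0  1  2  3  4  5  6
g(k):  0  0  1  1  2  2  3
So g(6) = 3.
Build the Grundy sequence for stack C with g(k) = mex{g(k−s) : s ∈ {4, 5}, s ≤ k}:
k:     0  1  2  3  4  5  6  7
g(k):  0  0  0  0  1  1  1  1
So g(7) = 1.
Stack D is a plain Nim stack of size 7, so its Grundy value is 7.
The value of a disjunctive sum is the nim-sum of the parts.
Combined value = 3 XOR 3 XOR 1 XOR 7 = 6.

6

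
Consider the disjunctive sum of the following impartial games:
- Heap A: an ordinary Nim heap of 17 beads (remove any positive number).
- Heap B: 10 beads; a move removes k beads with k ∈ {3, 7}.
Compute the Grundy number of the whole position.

17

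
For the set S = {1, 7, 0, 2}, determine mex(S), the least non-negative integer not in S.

The values 0, 1, 2 are all present; 3 is the first non-negative integer missing from the set.

3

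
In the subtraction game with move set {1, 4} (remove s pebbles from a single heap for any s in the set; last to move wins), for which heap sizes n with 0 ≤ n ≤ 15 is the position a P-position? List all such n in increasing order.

Compute g(0), g(1), … for moves {1, 4}:
k:     0  1  2  3  4  5  6  7  8  9 10 11 12 13 14 15
g(k):  0  1  0  1  2  0  1  0  1  2  0  1  0  1  2  0
The P-positions (g = 0) in 0..15 are 0, 2, 5, 7, 10, 12, 15.

0, 2, 5, 7, 10, 12, 15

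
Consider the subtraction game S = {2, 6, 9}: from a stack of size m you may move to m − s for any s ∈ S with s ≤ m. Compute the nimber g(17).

Grundy values for subtraction set {2, 6, 9}:
k:     0  1  2  3  4  5  6  7  8  9 10 11 12 13 14 15 16 17
g(k):  0  0  1  1  0  0  1  1  0  2  1  3  0  2  1  0  0  1
So g(17) = 1.

1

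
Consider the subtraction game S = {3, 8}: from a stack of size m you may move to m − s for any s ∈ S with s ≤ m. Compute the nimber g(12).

Grundy values for subtraction set {3, 8}:
k:     0  1  2  3  4  5  6  7  8  9 10 11 12
g(k):  0  0  0  1  1  1  0  0  2  1  1  0  0
So g(12) = 0.

0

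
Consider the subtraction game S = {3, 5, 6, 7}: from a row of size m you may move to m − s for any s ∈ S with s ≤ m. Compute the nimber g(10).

Compute g(0), g(1), … for moves {3, 5, 6, 7}:
k:     0  1  2  3  4  5  6  7  8  9 10
g(k):  0  0  0  1  1  1  2  2  2  3  0
So g(10) = 0.

0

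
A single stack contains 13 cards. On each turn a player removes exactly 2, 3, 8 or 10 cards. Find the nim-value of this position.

4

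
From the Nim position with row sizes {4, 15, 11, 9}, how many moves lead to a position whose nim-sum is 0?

3

Nim-sum: 4 ^ 15 ^ 11 ^ 9 = 9.
The overall nim-sum is X = 9. A row of size p has a winning move iff p XOR X < p (reduce it to p XOR X).
  4: 4 XOR 9 = 13 ≥ 4 — no move.
  15: 15 XOR 9 = 6 < 15 — winning move (to 6).
  11: 11 XOR 9 = 2 < 11 — winning move (to 2).
  9: 9 XOR 9 = 0 < 9 — winning move (to 0).
That gives 3 winning moves.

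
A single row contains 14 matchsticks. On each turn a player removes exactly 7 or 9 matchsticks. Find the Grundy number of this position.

2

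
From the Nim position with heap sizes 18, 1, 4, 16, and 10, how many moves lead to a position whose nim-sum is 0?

1

Write each in binary and XOR column by column:
  10010  (18)
  00001  (1)
  00100  (4)
  10000  (16)
  01010  (10)
  -----
  01101  (13)
The overall nim-sum is X = 13. A heap of size p has a winning move iff p XOR X < p (reduce it to p XOR X).
  18: 18 XOR 13 = 31 ≥ 18 — no move.
  1: 1 XOR 13 = 12 ≥ 1 — no move.
  4: 4 XOR 13 = 9 ≥ 4 — no move.
  16: 16 XOR 13 = 29 ≥ 16 — no move.
  10: 10 XOR 13 = 7 < 10 — winning move (to 7).
That gives 1 winning move.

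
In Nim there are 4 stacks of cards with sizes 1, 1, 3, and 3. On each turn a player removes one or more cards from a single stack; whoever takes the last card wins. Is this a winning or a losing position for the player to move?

Losing position

Bitwise XOR of the heap sizes:
  01  (1)
  01  (1)
  11  (3)
  11  (3)
  --
  00  (0)
The nim-sum is 0, so this is a P-position: the player to move is in a losing position under optimal play.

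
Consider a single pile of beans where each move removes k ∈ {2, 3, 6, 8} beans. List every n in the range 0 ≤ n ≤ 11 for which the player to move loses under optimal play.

0, 1, 5, 10

Build the Grundy sequence with g(k) = mex{g(k−s) : s ∈ {2, 3, 6, 8}, s ≤ k}:
g(0) = mex{} = 0
g(1) = mex{} = 0
g(2) = mex{0} = 1
g(3) = mex{0} = 1
g(4) = mex{0,1} = 2
g(5) = mex{1} = 0
g(6) = mex{0,1,2} = 3
g(7) = mex{0,2} = 1
g(8) = mex{0,1,3} = 2
g(9) = mex{0,1,3} = 2
g(10) = mex{1,2} = 0
g(11) = mex{0,1,2} = 3
The P-positions (g = 0) in 0..11 are 0, 1, 5, 10.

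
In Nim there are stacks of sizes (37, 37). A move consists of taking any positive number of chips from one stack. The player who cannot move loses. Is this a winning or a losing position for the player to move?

Losing position

Bitwise XOR of the heap sizes:
  100101  (37)
  100101  (37)
  ------
  000000  (0)
The nim-sum is 0, so this is a P-position: the player to move is in a losing position under optimal play.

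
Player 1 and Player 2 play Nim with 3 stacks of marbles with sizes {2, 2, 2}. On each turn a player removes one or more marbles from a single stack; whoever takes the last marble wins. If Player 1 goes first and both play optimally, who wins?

Player 1 wins

Compute the nim-sum pairwise:
2 ^ 2 = 0
0 ^ 2 = 2
The nim-sum is 2 ≠ 0, so this is an N-position: the player to move can win; Player 1 has a winning move.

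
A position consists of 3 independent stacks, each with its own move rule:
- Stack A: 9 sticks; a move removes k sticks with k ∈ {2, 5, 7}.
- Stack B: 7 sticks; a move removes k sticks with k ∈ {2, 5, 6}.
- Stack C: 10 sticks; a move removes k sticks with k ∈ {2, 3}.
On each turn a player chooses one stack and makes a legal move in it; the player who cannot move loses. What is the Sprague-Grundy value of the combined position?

1

Build the Grundy sequence for stack A with g(k) = mex{g(k−s) : s ∈ {2, 5, 7}, s ≤ k}:
g(0) = mex{} = 0
g(1) = mex{} = 0
g(2) = mex{0} = 1
g(3) = mex{0} = 1
g(4) = mex{1} = 0
g(5) = mex{0,1} = 2
g(6) = mex{0} = 1
g(7) = mex{0,1,2} = 3
g(8) = mex{0,1} = 2
g(9) = mex{0,1,3} = 2
So g(9) = 2.
Build the Grundy sequence for stack B with g(k) = mex{g(k−s) : s ∈ {2, 5, 6}, s ≤ k}:
k:     0  1  2  3  4  5  6  7
g(k):  0  0  1  1  0  2  1  3
So g(7) = 3.
For stack C, compute g(0), g(1), … with moves {2, 3}:
k:     0  1  2  3  4  5  6  7  8  9 10
g(k):  0  0  1  1  2  0  0  1  1  2  0
So g(10) = 0.
By the Sprague-Grundy theorem, the Grundy value of a sum of independent games is the XOR of the component values.
Combined value = 2 ⊕ 3 ⊕ 0 = 1.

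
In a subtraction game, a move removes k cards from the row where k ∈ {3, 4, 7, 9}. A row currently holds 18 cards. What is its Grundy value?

2

Build the Grundy sequence with g(k) = mex{g(k−s) : s ∈ {3, 4, 7, 9}, s ≤ k}:
k:     0  1  2  3  4  5  6  7  8  9 10 11 12 13 14 15 16 17 18
g(k):  0  0  0  1  1  1  2  2  2  3  3  3  0  0  0  1  1  1  2
So g(18) = 2.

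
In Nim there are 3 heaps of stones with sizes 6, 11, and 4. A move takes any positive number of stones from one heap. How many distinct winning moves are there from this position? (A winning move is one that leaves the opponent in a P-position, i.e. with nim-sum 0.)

Nim-sum: 6 ^ 11 ^ 4 = 9.
The overall nim-sum is X = 9. A heap of size p has a winning move iff p XOR X < p (reduce it to p XOR X).
  6: 6 XOR 9 = 15 ≥ 6 — no move.
  11: 11 XOR 9 = 2 < 11 — winning move (to 2).
  4: 4 XOR 9 = 13 ≥ 4 — no move.
That gives 1 winning move.

1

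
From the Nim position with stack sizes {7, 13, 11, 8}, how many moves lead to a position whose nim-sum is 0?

3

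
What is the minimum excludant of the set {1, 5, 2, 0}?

The values 0, 1, 2 are all present; 3 is the first non-negative integer missing from the set.

3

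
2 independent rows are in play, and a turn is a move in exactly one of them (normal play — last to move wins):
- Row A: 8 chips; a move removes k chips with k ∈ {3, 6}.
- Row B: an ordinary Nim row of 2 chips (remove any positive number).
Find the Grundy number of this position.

For row A, compute g(0), g(1), … with moves {3, 6}:
k:     0  1  2  3  4  5  6  7  8
g(k):  0  0  0  1  1  1  2  2  2
So g(8) = 2.
Row B is a plain Nim row of size 2, so its Grundy value is 2.
By the Sprague-Grundy theorem, the Grundy value of a sum of independent games is the XOR of the component values.
Combined value = 2 XOR 2 = 0.

0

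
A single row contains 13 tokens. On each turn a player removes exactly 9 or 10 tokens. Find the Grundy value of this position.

1

Grundy values for subtraction set {9, 10}:
g(0) = mex{} = 0
g(1) = mex{} = 0
g(2) = mex{} = 0
g(3) = mex{} = 0
g(4) = mex{} = 0
g(5) = mex{} = 0
g(6) = mex{} = 0
g(7) = mex{} = 0
g(8) = mex{} = 0
g(9) = mex{0} = 1
g(10) = mex{0} = 1
g(11) = mex{0} = 1
g(12) = mex{0} = 1
g(13) = mex{0} = 1
So g(13) = 1.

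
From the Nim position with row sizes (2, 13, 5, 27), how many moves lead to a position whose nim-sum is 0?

1

Write each in binary and XOR column by column:
  00010  (2)
  01101  (13)
  00101  (5)
  11011  (27)
  -----
  10001  (17)
The overall nim-sum is X = 17. A row of size p has a winning move iff p XOR X < p (reduce it to p XOR X).
  2: 2 XOR 17 = 19 ≥ 2 — no move.
  13: 13 XOR 17 = 28 ≥ 13 — no move.
  5: 5 XOR 17 = 20 ≥ 5 — no move.
  27: 27 XOR 17 = 10 < 27 — winning move (to 10).
That gives 1 winning move.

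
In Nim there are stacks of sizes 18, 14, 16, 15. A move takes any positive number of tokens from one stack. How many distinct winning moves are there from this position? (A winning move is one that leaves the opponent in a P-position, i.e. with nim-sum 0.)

Compute the nim-sum pairwise:
18 ^ 14 = 28
28 ^ 16 = 12
12 ^ 15 = 3
The overall nim-sum is X = 3. A stack of size p has a winning move iff p XOR X < p (reduce it to p XOR X).
  18: 18 XOR 3 = 17 < 18 — winning move (to 17).
  14: 14 XOR 3 = 13 < 14 — winning move (to 13).
  16: 16 XOR 3 = 19 ≥ 16 — no move.
  15: 15 XOR 3 = 12 < 15 — winning move (to 12).
That gives 3 winning moves.

3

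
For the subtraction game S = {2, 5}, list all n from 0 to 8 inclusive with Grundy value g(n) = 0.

Compute g(0), g(1), … for moves {2, 5}:
k:     0  1  2  3  4  5  6  7  8
g(k):  0  0  1  1  0  2  1  0  0
The P-positions (g = 0) in 0..8 are 0, 1, 4, 7, 8.

0, 1, 4, 7, 8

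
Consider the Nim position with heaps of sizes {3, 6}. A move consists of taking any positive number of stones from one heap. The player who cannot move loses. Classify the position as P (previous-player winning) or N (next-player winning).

Compute the nim-sum pairwise:
3 ⊕ 6 = 5
The nim-sum is 5 ≠ 0, so this is an N-position: the player to move can win.

N-position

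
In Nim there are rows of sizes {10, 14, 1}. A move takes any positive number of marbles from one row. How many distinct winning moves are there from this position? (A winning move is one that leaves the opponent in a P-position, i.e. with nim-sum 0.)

1

Compute the nim-sum pairwise:
10 XOR 14 = 4
4 XOR 1 = 5
The overall nim-sum is X = 5. A row of size p has a winning move iff p XOR X < p (reduce it to p XOR X).
  10: 10 XOR 5 = 15 ≥ 10 — no move.
  14: 14 XOR 5 = 11 < 14 — winning move (to 11).
  1: 1 XOR 5 = 4 ≥ 1 — no move.
That gives 1 winning move.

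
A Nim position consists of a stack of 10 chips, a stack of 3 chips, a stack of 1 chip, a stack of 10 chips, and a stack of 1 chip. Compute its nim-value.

3

In binary:
  1010  (10)
  0011  (3)
  0001  (1)
  1010  (10)
  0001  (1)
  ----
  0011  (3)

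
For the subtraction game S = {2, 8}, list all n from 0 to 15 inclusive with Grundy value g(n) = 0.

Grundy values for subtraction set {2, 8}:
k:     0  1  2  3  4  5  6  7  8  9 10 11 12 13 14 15
g(k):  0  0  1  1  0  0  1  1  2  2  0  0  1  1  0  0
The P-positions (g = 0) in 0..15 are 0, 1, 4, 5, 10, 11, 14, 15.

0, 1, 4, 5, 10, 11, 14, 15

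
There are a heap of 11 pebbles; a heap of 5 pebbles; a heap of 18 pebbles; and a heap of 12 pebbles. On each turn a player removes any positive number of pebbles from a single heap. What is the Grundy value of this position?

16

Nim-sum: 11 XOR 5 XOR 18 XOR 12 = 16.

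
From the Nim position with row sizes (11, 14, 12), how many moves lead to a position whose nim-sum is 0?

3

Bitwise XOR of the heap sizes:
  1011  (11)
  1110  (14)
  1100  (12)
  ----
  1001  (9)
The overall nim-sum is X = 9. A row of size p has a winning move iff p XOR X < p (reduce it to p XOR X).
  11: 11 XOR 9 = 2 < 11 — winning move (to 2).
  14: 14 XOR 9 = 7 < 14 — winning move (to 7).
  12: 12 XOR 9 = 5 < 12 — winning move (to 5).
That gives 3 winning moves.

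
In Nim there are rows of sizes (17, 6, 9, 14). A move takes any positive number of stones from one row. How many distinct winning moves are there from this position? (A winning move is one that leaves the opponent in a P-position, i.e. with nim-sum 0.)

Nim-sum: 17 ⊕ 6 ⊕ 9 ⊕ 14 = 16.
The overall nim-sum is X = 16. A row of size p has a winning move iff p XOR X < p (reduce it to p XOR X).
  17: 17 XOR 16 = 1 < 17 — winning move (to 1).
  6: 6 XOR 16 = 22 ≥ 6 — no move.
  9: 9 XOR 16 = 25 ≥ 9 — no move.
  14: 14 XOR 16 = 30 ≥ 14 — no move.
That gives 1 winning move.

1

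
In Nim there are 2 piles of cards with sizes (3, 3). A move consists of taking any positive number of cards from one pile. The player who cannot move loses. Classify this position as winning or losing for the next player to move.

Losing position

In binary:
  11  (3)
  11  (3)
  --
  00  (0)
The nim-sum is 0, so this is a P-position: the player to move is in a losing position under optimal play.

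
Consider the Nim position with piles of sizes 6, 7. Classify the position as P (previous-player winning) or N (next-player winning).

N-position

Compute the nim-sum pairwise:
6 ^ 7 = 1
The nim-sum is 1 ≠ 0, so this is an N-position: the player to move can win.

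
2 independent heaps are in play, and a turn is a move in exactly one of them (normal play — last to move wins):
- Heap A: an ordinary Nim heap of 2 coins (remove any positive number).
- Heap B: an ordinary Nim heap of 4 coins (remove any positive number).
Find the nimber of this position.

6

Heap A is a plain Nim heap of size 2, so its Grundy value is 2.
Heap B is a plain Nim heap of size 4, so its Grundy value is 4.
The value of a disjunctive sum is the nim-sum of the parts.
Combined value = 2 ⊕ 4 = 6.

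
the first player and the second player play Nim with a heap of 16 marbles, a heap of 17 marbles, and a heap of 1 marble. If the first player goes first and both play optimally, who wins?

the second player wins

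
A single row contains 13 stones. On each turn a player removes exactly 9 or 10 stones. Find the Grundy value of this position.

1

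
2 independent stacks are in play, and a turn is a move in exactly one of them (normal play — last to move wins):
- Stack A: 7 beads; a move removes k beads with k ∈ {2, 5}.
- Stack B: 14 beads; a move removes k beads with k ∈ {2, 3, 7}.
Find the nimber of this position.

2

Build the Grundy sequence for stack A with g(k) = mex{g(k−s) : s ∈ {2, 5}, s ≤ k}:
g(0) = mex{} = 0
g(1) = mex{} = 0
g(2) = mex{0} = 1
g(3) = mex{0} = 1
g(4) = mex{1} = 0
g(5) = mex{0,1} = 2
g(6) = mex{0} = 1
g(7) = mex{1,2} = 0
So g(7) = 0.
Build the Grundy sequence for stack B with g(k) = mex{g(k−s) : s ∈ {2, 3, 7}, s ≤ k}:
g(0) = mex{} = 0
g(1) = mex{} = 0
g(2) = mex{0} = 1
g(3) = mex{0} = 1
g(4) = mex{0,1} = 2
g(5) = mex{1} = 0
g(6) = mex{1,2} = 0
g(7) = mex{0,2} = 1
g(8) = mex{0} = 1
g(9) = mex{0,1} = 2
g(10) = mex{1} = 0
g(11) = mex{1,2} = 0
g(12) = mex{0,2} = 1
g(13) = mex{0} = 1
g(14) = mex{0,1} = 2
So g(14) = 2.
By the Sprague-Grundy theorem, the Grundy value of a sum of independent games is the XOR of the component values.
Combined value = 0 ⊕ 2 = 2.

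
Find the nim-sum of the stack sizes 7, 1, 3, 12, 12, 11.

14

Write each in binary and XOR column by column:
  0111  (7)
  0001  (1)
  0011  (3)
  1100  (12)
  1100  (12)
  1011  (11)
  ----
  1110  (14)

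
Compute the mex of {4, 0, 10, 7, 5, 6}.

1

0 is in the set but 1 is not, so the mex is 1.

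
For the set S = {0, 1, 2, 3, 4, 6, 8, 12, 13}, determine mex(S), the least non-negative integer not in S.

5

The values 0, 1, 2, 3, 4 are all present; 5 is the first non-negative integer missing from the set.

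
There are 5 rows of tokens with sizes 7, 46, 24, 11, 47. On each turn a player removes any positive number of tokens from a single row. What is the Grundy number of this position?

21

Nim-sum: 7 ^ 46 ^ 24 ^ 11 ^ 47 = 21.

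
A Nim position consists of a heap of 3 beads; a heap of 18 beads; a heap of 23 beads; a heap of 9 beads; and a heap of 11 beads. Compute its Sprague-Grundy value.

4

Compute the nim-sum pairwise:
3 ^ 18 = 17
17 ^ 23 = 6
6 ^ 9 = 15
15 ^ 11 = 4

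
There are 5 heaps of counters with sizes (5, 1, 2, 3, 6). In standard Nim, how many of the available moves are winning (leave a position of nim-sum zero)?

3

Nim-sum: 5 ⊕ 1 ⊕ 2 ⊕ 3 ⊕ 6 = 3.
The overall nim-sum is X = 3. A heap of size p has a winning move iff p XOR X < p (reduce it to p XOR X).
  5: 5 XOR 3 = 6 ≥ 5 — no move.
  1: 1 XOR 3 = 2 ≥ 1 — no move.
  2: 2 XOR 3 = 1 < 2 — winning move (to 1).
  3: 3 XOR 3 = 0 < 3 — winning move (to 0).
  6: 6 XOR 3 = 5 < 6 — winning move (to 5).
That gives 3 winning moves.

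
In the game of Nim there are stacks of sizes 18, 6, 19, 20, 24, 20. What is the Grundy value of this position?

Compute the nim-sum pairwise:
18 ^ 6 = 20
20 ^ 19 = 7
7 ^ 20 = 19
19 ^ 24 = 11
11 ^ 20 = 31

31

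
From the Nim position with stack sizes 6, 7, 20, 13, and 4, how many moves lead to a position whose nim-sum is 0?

Nim-sum: 6 XOR 7 XOR 20 XOR 13 XOR 4 = 28.
The overall nim-sum is X = 28. A stack of size p has a winning move iff p XOR X < p (reduce it to p XOR X).
  6: 6 XOR 28 = 26 ≥ 6 — no move.
  7: 7 XOR 28 = 27 ≥ 7 — no move.
  20: 20 XOR 28 = 8 < 20 — winning move (to 8).
  13: 13 XOR 28 = 17 ≥ 13 — no move.
  4: 4 XOR 28 = 24 ≥ 4 — no move.
That gives 1 winning move.

1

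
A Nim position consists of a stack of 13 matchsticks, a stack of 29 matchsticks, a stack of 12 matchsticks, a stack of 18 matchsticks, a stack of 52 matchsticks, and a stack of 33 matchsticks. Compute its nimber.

Compute the nim-sum pairwise:
13 ⊕ 29 = 16
16 ⊕ 12 = 28
28 ⊕ 18 = 14
14 ⊕ 52 = 58
58 ⊕ 33 = 27

27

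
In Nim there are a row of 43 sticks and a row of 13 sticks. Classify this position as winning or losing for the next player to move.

Winning position

Compute the nim-sum pairwise:
43 ^ 13 = 38
The nim-sum is 38 ≠ 0, so this is an N-position: the player to move can win.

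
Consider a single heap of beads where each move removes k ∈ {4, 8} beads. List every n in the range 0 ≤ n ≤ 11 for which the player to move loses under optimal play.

Compute g(0), g(1), … for moves {4, 8}:
k:     0  1  2  3  4  5  6  7  8  9 10 11
g(k):  0  0  0  0  1  1  1  1  2  2  2  2
The P-positions (g = 0) in 0..11 are 0, 1, 2, 3.

0, 1, 2, 3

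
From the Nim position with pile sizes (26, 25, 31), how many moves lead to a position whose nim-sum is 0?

Write each in binary and XOR column by column:
  11010  (26)
  11001  (25)
  11111  (31)
  -----
  11100  (28)
The overall nim-sum is X = 28. A pile of size p has a winning move iff p XOR X < p (reduce it to p XOR X).
  26: 26 XOR 28 = 6 < 26 — winning move (to 6).
  25: 25 XOR 28 = 5 < 25 — winning move (to 5).
  31: 31 XOR 28 = 3 < 31 — winning move (to 3).
That gives 3 winning moves.

3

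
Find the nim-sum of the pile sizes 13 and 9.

Nim-sum: 13 ^ 9 = 4.

4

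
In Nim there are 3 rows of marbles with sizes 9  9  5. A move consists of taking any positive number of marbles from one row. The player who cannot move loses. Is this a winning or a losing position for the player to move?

Winning position

Nim-sum: 9 ⊕ 9 ⊕ 5 = 5.
The nim-sum is 5 ≠ 0, so this is an N-position: the player to move can win.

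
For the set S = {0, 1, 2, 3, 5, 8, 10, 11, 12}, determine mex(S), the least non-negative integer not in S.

4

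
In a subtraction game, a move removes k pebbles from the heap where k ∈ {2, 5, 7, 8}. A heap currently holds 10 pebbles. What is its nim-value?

Grundy values for subtraction set {2, 5, 7, 8}:
g(0) = mex{} = 0
g(1) = mex{} = 0
g(2) = mex{0} = 1
g(3) = mex{0} = 1
g(4) = mex{1} = 0
g(5) = mex{0,1} = 2
g(6) = mex{0} = 1
g(7) = mex{0,1,2} = 3
g(8) = mex{0,1} = 2
g(9) = mex{0,1,3} = 2
g(10) = mex{1,2} = 0
So g(10) = 0.

0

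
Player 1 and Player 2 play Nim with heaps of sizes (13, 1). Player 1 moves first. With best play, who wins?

Compute the nim-sum pairwise:
13 ⊕ 1 = 12
The nim-sum is 12 ≠ 0, so this is an N-position: the player to move can win; Player 1 has a winning move.

Player 1 wins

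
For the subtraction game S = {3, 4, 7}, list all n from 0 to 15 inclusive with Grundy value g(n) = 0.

0, 1, 2, 10, 11, 12

Build the Grundy sequence with g(k) = mex{g(k−s) : s ∈ {3, 4, 7}, s ≤ k}:
k:     0  1  2  3  4  5  6  7  8  9 10 11 12 13 14 15
g(k):  0  0  0  1  1  1  2  2  2  3  0  0  0  1  1  1
The P-positions (g = 0) in 0..15 are 0, 1, 2, 10, 11, 12.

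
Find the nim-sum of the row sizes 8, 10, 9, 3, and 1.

9

Compute the nim-sum pairwise:
8 ⊕ 10 = 2
2 ⊕ 9 = 11
11 ⊕ 3 = 8
8 ⊕ 1 = 9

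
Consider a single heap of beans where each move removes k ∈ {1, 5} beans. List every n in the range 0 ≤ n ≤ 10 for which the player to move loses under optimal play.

0, 2, 4, 6, 8, 10

Grundy values for subtraction set {1, 5}:
k:     0  1  2  3  4  5  6  7  8  9 10
g(k):  0  1  0  1  0  1  0  1  0  1  0
The P-positions (g = 0) in 0..10 are 0, 2, 4, 6, 8, 10.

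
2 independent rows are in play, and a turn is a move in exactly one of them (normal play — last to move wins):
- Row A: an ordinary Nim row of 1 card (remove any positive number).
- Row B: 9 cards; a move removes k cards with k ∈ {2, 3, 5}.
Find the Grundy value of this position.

0

Row A is a plain Nim row of size 1, so its Grundy value is 1.
Build the Grundy sequence for row B with g(k) = mex{g(k−s) : s ∈ {2, 3, 5}, s ≤ k}:
k:     0  1  2  3  4  5  6  7  8  9
g(k):  0  0  1  1  2  2  3  0  0  1
So g(9) = 1.
The value of a disjunctive sum is the nim-sum of the parts.
Combined value = 1 ⊕ 1 = 0.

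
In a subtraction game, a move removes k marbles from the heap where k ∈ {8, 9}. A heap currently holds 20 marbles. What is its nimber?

0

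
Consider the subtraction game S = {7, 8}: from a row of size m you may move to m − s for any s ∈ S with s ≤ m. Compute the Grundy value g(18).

Grundy values for subtraction set {7, 8}:
k:     0  1  2  3  4  5  6  7  8  9 10 11 12 13 14 15 16 17 18
g(k):  0  0  0  0  0  0  0  1  1  1  1  1  1  1  2  0  0  0  0
So g(18) = 0.

0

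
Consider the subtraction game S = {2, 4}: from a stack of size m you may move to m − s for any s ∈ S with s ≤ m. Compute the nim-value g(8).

Compute g(0), g(1), … for moves {2, 4}:
k:     0  1  2  3  4  5  6  7  8
g(k):  0  0  1  1  2  2  0  0  1
So g(8) = 1.

1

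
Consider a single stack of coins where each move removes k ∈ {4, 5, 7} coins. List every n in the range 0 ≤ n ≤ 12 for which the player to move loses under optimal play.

Build the Grundy sequence with g(k) = mex{g(k−s) : s ∈ {4, 5, 7}, s ≤ k}:
k:     0  1  2  3  4  5  6  7  8  9 10 11 12
g(k):  0  0  0  0  1  1  1  1  2  2  2  0  0
The P-positions (g = 0) in 0..12 are 0, 1, 2, 3, 11, 12.

0, 1, 2, 3, 11, 12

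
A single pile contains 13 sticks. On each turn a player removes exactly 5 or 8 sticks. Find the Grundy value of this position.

Grundy values for subtraction set {5, 8}:
k:     0  1  2  3  4  5  6  7  8  9 10 11 12 13
g(k):  0  0  0  0  0  1  1  1  1  1  2  2  2  0
So g(13) = 0.

0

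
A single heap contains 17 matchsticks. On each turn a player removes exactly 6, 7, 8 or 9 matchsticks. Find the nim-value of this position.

Grundy values for subtraction set {6, 7, 8, 9}:
k:     0  1  2  3  4  5  6  7  8  9 10 11 12 13 14 15 16 17
g(k):  0  0  0  0  0  0  1  1  1  1  1  1  2  2  2  0  0  0
So g(17) = 0.

0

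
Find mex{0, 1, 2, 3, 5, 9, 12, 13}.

The values 0, 1, 2, 3 are all present; 4 is the first non-negative integer missing from the set.

4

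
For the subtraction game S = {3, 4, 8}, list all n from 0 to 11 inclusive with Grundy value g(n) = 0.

0, 1, 2, 7

Grundy values for subtraction set {3, 4, 8}:
g(0) = mex{} = 0
g(1) = mex{} = 0
g(2) = mex{} = 0
g(3) = mex{0} = 1
g(4) = mex{0} = 1
g(5) = mex{0} = 1
g(6) = mex{0,1} = 2
g(7) = mex{1} = 0
g(8) = mex{0,1} = 2
g(9) = mex{0,1,2} = 3
g(10) = mex{0,2} = 1
g(11) = mex{0,1,2} = 3
The P-positions (g = 0) in 0..11 are 0, 1, 2, 7.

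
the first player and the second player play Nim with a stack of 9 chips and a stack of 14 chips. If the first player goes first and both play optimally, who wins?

the first player wins

Nim-sum: 9 ^ 14 = 7.
The nim-sum is 7 ≠ 0, so this is an N-position: the player to move can win; the first player has a winning move.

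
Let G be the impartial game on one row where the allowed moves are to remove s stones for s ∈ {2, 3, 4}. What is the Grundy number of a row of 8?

Grundy values for subtraction set {2, 3, 4}:
k:     0  1  2  3  4  5  6  7  8
g(k):  0  0  1  1  2  2  0  0  1
So g(8) = 1.

1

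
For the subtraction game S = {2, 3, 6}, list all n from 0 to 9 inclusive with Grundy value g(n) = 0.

0, 1, 5, 9

Grundy values for subtraction set {2, 3, 6}:
g(0) = mex{} = 0
g(1) = mex{} = 0
g(2) = mex{0} = 1
g(3) = mex{0} = 1
g(4) = mex{0,1} = 2
g(5) = mex{1} = 0
g(6) = mex{0,1,2} = 3
g(7) = mex{0,2} = 1
g(8) = mex{0,1,3} = 2
g(9) = mex{1,3} = 0
The P-positions (g = 0) in 0..9 are 0, 1, 5, 9.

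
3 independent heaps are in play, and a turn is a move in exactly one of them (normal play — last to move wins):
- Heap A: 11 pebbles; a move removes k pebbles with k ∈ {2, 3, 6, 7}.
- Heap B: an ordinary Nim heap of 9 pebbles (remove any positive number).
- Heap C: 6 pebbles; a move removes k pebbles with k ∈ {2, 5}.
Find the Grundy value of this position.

9

For heap A, compute g(0), g(1), … with moves {2, 3, 6, 7}:
g(0) = mex{} = 0
g(1) = mex{} = 0
g(2) = mex{0} = 1
g(3) = mex{0} = 1
g(4) = mex{0,1} = 2
g(5) = mex{1} = 0
g(6) = mex{0,1,2} = 3
g(7) = mex{0,2} = 1
g(8) = mex{0,1,3} = 2
g(9) = mex{1,3} = 0
g(10) = mex{1,2} = 0
g(11) = mex{0,2} = 1
So g(11) = 1.
Heap B is a plain Nim heap of size 9, so its Grundy value is 9.
For heap C, compute g(0), g(1), … with moves {2, 5}:
g(0) = mex{} = 0
g(1) = mex{} = 0
g(2) = mex{0} = 1
g(3) = mex{0} = 1
g(4) = mex{1} = 0
g(5) = mex{0,1} = 2
g(6) = mex{0} = 1
So g(6) = 1.
The value of a disjunctive sum is the nim-sum of the parts.
Combined value = 1 XOR 9 XOR 1 = 9.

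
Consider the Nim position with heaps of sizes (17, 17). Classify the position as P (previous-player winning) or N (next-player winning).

P-position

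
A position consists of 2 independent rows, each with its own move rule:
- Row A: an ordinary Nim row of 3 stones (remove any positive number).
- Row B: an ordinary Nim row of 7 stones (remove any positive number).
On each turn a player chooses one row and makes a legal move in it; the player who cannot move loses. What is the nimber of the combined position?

Row A is a plain Nim row of size 3, so its Grundy value is 3.
Row B is a plain Nim row of size 7, so its Grundy value is 7.
By the Sprague-Grundy theorem, the Grundy value of a sum of independent games is the XOR of the component values.
Combined value = 3 ⊕ 7 = 4.

4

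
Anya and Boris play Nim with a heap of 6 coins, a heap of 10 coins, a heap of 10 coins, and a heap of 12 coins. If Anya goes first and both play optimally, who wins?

Compute the nim-sum pairwise:
6 ^ 10 = 12
12 ^ 10 = 6
6 ^ 12 = 10
The nim-sum is 10 ≠ 0, so this is an N-position: the player to move can win; Anya has a winning move.

Anya wins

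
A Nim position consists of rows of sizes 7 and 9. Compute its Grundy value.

Write each in binary and XOR column by column:
  0111  (7)
  1001  (9)
  ----
  1110  (14)

14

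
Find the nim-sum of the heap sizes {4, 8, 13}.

1

Nim-sum: 4 XOR 8 XOR 13 = 1.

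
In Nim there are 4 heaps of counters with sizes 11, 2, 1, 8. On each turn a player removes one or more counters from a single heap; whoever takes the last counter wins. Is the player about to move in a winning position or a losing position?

Losing position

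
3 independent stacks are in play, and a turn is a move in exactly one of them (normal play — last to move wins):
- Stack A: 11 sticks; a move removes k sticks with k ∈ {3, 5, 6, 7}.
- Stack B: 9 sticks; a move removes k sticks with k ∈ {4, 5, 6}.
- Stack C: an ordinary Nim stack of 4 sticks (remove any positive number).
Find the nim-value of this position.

Build the Grundy sequence for stack A with g(k) = mex{g(k−s) : s ∈ {3, 5, 6, 7}, s ≤ k}:
k:     0  1  2  3  4  5  6  7  8  9 10 11
g(k):  0  0  0  1  1  1  2  2  2  3  0  0
So g(11) = 0.
For stack B, compute g(0), g(1), … with moves {4, 5, 6}:
k:     0  1  2  3  4  5  6  7  8  9
g(k):  0  0  0  0  1  1  1  1  2  2
So g(9) = 2.
Stack C is a plain Nim stack of size 4, so its Grundy value is 4.
The value of a disjunctive sum is the nim-sum of the parts.
Combined value = 0 XOR 2 XOR 4 = 6.

6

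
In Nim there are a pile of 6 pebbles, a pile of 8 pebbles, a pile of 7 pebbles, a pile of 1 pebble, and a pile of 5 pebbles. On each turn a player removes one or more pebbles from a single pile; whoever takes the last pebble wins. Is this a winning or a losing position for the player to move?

Winning position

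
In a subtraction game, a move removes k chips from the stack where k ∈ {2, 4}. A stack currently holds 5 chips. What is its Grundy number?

2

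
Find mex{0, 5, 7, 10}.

1

0 is in the set but 1 is not, so the mex is 1.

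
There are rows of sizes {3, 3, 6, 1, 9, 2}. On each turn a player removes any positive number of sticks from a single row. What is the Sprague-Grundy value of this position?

12

Compute the nim-sum pairwise:
3 XOR 3 = 0
0 XOR 6 = 6
6 XOR 1 = 7
7 XOR 9 = 14
14 XOR 2 = 12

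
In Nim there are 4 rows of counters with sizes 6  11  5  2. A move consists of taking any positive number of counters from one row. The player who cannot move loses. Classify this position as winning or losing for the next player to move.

In binary:
  0110  (6)
  1011  (11)
  0101  (5)
  0010  (2)
  ----
  1010  (10)
The nim-sum is 10 ≠ 0, so this is an N-position: the player to move can win.

Winning position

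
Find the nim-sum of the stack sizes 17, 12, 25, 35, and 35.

Compute the nim-sum pairwise:
17 ^ 12 = 29
29 ^ 25 = 4
4 ^ 35 = 39
39 ^ 35 = 4

4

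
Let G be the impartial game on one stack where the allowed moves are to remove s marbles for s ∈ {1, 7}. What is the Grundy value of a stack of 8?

Build the Grundy sequence with g(k) = mex{g(k−s) : s ∈ {1, 7}, s ≤ k}:
g(0) = mex{} = 0
g(1) = mex{0} = 1
g(2) = mex{1} = 0
g(3) = mex{0} = 1
g(4) = mex{1} = 0
g(5) = mex{0} = 1
g(6) = mex{1} = 0
g(7) = mex{0} = 1
g(8) = mex{1} = 0
So g(8) = 0.

0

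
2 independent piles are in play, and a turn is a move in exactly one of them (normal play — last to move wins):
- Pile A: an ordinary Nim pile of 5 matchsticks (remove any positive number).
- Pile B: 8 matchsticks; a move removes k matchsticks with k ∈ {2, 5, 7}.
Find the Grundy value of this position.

7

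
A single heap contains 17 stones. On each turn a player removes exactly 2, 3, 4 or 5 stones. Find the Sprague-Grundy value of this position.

Grundy values for subtraction set {2, 3, 4, 5}:
k:     0  1  2  3  4  5  6  7  8  9 10 11 12 13 14 15 16 17
g(k):  0  0  1  1  2  2  3  0  0  1  1  2  2  3  0  0  1  1
So g(17) = 1.

1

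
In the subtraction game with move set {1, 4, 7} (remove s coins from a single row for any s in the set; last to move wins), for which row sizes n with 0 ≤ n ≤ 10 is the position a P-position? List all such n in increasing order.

0, 2, 5, 8, 10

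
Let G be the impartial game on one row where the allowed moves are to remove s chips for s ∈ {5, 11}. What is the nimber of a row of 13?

2

Compute g(0), g(1), … for moves {5, 11}:
g(0) = mex{} = 0
g(1) = mex{} = 0
g(2) = mex{} = 0
g(3) = mex{} = 0
g(4) = mex{} = 0
g(5) = mex{0} = 1
g(6) = mex{0} = 1
g(7) = mex{0} = 1
g(8) = mex{0} = 1
g(9) = mex{0} = 1
g(10) = mex{1} = 0
g(11) = mex{0,1} = 2
g(12) = mex{0,1} = 2
g(13) = mex{0,1} = 2
So g(13) = 2.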